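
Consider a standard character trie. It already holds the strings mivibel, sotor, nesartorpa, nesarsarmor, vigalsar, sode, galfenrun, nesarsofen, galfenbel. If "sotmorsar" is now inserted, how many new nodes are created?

6

"sot" is already a path in the trie; the remaining "morsar" must be added.
New nodes needed: |"sotmorsar"| − 3 = 9 − 3 = 6.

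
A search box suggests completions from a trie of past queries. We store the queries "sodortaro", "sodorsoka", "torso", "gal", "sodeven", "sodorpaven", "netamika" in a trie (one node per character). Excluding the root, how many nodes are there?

38

Trie structure (* marks end of a word):
(root)
├─ g
│  └─ a
│     └─ l *
├─ n
│  └─ e
│     └─ t
│        └─ a
│           └─ m
│              └─ i
│                 └─ k
│                    └─ a *
├─ s
│  └─ o
│     └─ d
│        ├─ e
│        │  └─ v
│        │     └─ e
│        │        └─ n *
│        └─ o
│           └─ r
│              ├─ p
│              │  └─ a
│              │     └─ v
│              │        └─ e
│              │           └─ n *
│              ├─ s
│              │  └─ o
│              │     └─ k
│              │        └─ a *
│              └─ t
│                 └─ a
│                    └─ r
│                       └─ o *
└─ t
   └─ o
      └─ r
         └─ s
            └─ o *
Counting every labelled node above: 38.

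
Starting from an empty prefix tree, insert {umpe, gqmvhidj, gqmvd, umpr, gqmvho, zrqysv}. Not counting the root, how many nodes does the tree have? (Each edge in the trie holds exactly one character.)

Trie structure (* marks end of a word):
(root)
├─ g
│  └─ q
│     └─ m
│        └─ v
│           ├─ d *
│           └─ h
│              ├─ i
│              │  └─ d
│              │     └─ j *
│              └─ o *
├─ u
│  └─ m
│     └─ p
│        ├─ e *
│        └─ r *
└─ z
   └─ r
      └─ q
         └─ y
            └─ s
               └─ v *
Counting every labelled node above: 21.

21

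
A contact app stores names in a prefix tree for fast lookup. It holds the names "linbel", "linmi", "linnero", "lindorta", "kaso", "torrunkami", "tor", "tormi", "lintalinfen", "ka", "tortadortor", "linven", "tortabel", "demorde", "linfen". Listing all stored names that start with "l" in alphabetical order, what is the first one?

linbel

DFS of the "l" subtree visits, in order: "linbel", "lindorta", "linfen", "linmi", "linnero", "lintalinfen", "linven"
The 1st is linbel.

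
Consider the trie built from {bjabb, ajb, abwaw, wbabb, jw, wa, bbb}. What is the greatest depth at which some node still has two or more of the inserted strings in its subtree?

Look for the deepest trie node that still has at least two words in its subtree.
e.g. "abwaw" and "ajb" share the prefix "a" of length 1; no pair shares a longer one.
Longest shared-prefix length: 1

1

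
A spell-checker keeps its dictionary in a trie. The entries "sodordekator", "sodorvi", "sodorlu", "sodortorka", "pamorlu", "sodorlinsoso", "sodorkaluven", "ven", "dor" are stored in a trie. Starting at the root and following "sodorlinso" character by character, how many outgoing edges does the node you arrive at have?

Follow the path "sodorlinso" to its node, then look at its outgoing edges.
Characters that immediately follow "sodorlinso" among the stored strings: {s}.
That node has 1 child edge.

1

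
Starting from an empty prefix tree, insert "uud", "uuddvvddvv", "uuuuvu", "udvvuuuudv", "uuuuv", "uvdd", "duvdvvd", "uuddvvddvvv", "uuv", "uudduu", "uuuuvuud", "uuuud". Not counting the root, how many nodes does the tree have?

Trie structure (* marks end of a word):
(root)
├─ d
│  └─ u
│     └─ v
│        └─ d
│           └─ v
│              └─ v
│                 └─ d *
└─ u
   ├─ d
   │  └─ v
   │     └─ v
   │        └─ u
   │           └─ u
   │              └─ u
   │                 └─ u
   │                    └─ d
   │                       └─ v *
   ├─ u
   │  ├─ d *
   │  │  └─ d
   │  │     ├─ u
   │  │     │  └─ u *
   │  │     └─ v
   │  │        └─ v
   │  │           └─ d
   │  │              └─ d
   │  │                 └─ v
   │  │                    └─ v *
   │  │                       └─ v *
   │  ├─ u
   │  │  └─ u
   │  │     ├─ d *
   │  │     └─ v *
   │  │        └─ u *
   │  │           └─ u
   │  │              └─ d *
   │  └─ v *
   └─ v
      └─ d
         └─ d *
Counting every labelled node above: 40.

40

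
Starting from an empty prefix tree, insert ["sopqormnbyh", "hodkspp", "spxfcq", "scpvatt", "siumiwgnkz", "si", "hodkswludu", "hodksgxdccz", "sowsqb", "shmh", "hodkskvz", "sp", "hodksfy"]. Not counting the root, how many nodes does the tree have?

Count nodes per top-level branch (shared prefixes stored once):
  'h'-branch (hodksfy, hodksgxdccz, hodkskvz, hodkspp, hodkswludu): 23 nodes
  's'-branch (scpvatt, shmh, si, siumiwgnkz, sopqormnbyh, sowsqb, sp, spxfcq): 38 nodes
Sum: 61

61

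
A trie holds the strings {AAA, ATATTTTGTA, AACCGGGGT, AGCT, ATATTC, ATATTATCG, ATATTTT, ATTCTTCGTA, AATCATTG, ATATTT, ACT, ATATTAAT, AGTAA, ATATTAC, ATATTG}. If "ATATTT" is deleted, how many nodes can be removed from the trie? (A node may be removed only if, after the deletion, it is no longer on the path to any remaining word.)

A node on "ATATTT"'s path can go only if nothing else ends at it or branches off below it.
Every node on "ATATTT" is still needed (e.g. by "ATATTTTGTA"), so nothing is freed.
Nodes removed: 0

0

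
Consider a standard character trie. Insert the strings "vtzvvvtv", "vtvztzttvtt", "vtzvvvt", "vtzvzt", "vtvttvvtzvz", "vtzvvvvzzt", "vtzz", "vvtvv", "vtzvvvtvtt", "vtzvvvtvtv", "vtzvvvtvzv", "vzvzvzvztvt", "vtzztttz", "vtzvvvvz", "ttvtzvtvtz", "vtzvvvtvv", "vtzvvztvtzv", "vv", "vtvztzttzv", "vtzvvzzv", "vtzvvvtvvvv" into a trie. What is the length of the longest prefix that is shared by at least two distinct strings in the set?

9

Look for the deepest trie node that still has at least two words in its subtree.
e.g. "vtzvvvtvtt" and "vtzvvvtvtv" share the prefix "vtzvvvtvt" of length 9; no pair shares a longer one.
Longest shared-prefix length: 9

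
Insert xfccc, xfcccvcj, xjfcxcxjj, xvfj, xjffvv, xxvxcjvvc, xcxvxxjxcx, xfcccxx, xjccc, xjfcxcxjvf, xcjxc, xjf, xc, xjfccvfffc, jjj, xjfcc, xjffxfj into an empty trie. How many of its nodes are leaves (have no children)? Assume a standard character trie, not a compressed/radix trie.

13

Leaves are exactly the stored words that no other stored word extends.
Those words: "jjj", "xcjxc", "xcxvxxjxcx", "xfcccvcj", "xfcccxx", "xjccc", "xjfccvfffc", "xjfcxcxjj", "xjfcxcxjvf", "xjffvv", "xjffxfj", "xvfj", "xxvxcjvvc"
Leaf count: 13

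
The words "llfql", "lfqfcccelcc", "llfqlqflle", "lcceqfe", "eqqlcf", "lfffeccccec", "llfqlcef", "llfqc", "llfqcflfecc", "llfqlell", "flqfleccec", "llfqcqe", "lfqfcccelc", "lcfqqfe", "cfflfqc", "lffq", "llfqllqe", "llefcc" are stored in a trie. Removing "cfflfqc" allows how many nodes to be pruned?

A node on "cfflfqc"'s path can go only if nothing else ends at it or branches off below it.
No other word shares any prefix with "cfflfqc", so all 7 of its nodes go.
Nodes removed: 7

7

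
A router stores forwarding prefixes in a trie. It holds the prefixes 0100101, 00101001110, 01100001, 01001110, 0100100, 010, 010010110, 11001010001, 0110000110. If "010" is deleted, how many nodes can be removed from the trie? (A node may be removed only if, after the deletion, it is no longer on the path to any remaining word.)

After clearing the end-marker at "010", prune upward until reaching a node still needed by another word.
Every node on "010" is still needed (e.g. by "0100101"), so nothing is freed.
Nodes removed: 0

0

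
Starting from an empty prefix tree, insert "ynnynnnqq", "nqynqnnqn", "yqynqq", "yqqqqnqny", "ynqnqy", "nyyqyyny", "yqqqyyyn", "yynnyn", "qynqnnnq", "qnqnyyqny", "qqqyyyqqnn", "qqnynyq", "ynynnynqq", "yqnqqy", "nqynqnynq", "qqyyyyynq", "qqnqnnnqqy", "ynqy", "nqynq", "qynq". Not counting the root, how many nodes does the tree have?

109

For each word, the new-node count is its length minus the longest prefix already in the trie:
  "ynnynnnqq" → 9 new (y, n, n, y, n, n, n, q, q)
  "nqynqnnqn" → 9 new (n, q, y, n, q, n, n, q, n)
  "yqynqq" → prefix "y" already present; 5 new (q, y, n, q, q)
  "yqqqqnqny" → prefix "yq" already present; 7 new (q, q, q, n, q, n, y)
  "ynqnqy" → prefix "yn" already present; 4 new (q, n, q, y)
  "nyyqyyny" → prefix "n" already present; 7 new (y, y, q, y, y, n, y)
  "yqqqyyyn" → prefix "yqqq" already present; 4 new (y, y, y, n)
  "yynnyn" → prefix "y" already present; 5 new (y, n, n, y, n)
  "qynqnnnq" → 8 new (q, y, n, q, n, n, n, q)
  "qnqnyyqny" → prefix "q" already present; 8 new (n, q, n, y, y, q, n, y)
  "qqqyyyqqnn" → prefix "q" already present; 9 new (q, q, y, y, y, q, q, n, n)
  "qqnynyq" → prefix "qq" already present; 5 new (n, y, n, y, q)
  "ynynnynqq" → prefix "yn" already present; 7 new (y, n, n, y, n, q, q)
  "yqnqqy" → prefix "yq" already present; 4 new (n, q, q, y)
  "nqynqnynq" → prefix "nqynqn" already present; 3 new (y, n, q)
  "qqyyyyynq" → prefix "qq" already present; 7 new (y, y, y, y, y, n, q)
  "qqnqnnnqqy" → prefix "qqn" already present; 7 new (q, n, n, n, q, q, y)
  "ynqy" → prefix "ynq" already present; 1 new (y)
  "nqynq" → prefix "nqynq" already present; 0 new (none)
  "qynq" → prefix "qynq" already present; 0 new (none)
Total nodes = 9 + 9 + 5 + 7 + 4 + 7 + 4 + 5 + 8 + 8 + 9 + 5 + 7 + 4 + 3 + 7 + 7 + 1 + 0 + 0 = 109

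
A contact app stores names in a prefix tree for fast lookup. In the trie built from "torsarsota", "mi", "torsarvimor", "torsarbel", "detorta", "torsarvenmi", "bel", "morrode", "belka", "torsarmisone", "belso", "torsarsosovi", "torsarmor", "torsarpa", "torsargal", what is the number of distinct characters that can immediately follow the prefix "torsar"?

6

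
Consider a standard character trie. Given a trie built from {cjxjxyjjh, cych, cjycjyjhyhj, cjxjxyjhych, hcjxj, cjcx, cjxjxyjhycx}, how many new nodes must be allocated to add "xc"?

2

Nothing in the trie begins with "x"; the whole of "xc" is new.
2 − 0 = 2 new nodes.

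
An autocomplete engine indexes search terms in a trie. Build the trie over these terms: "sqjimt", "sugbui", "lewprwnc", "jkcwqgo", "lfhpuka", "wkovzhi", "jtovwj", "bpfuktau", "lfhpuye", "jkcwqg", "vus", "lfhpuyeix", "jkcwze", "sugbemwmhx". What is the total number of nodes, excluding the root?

Insert word by word; a character creates a node only if that edge doesn't already exist:
  "sqjimt" → 6 new (s, q, j, i, m, t)
  "sugbui" → prefix "s" already present; 5 new (u, g, b, u, i)
  "lewprwnc" → 8 new (l, e, w, p, r, w, n, c)
  "jkcwqgo" → 7 new (j, k, c, w, q, g, o)
  "lfhpuka" → prefix "l" already present; 6 new (f, h, p, u, k, a)
  "wkovzhi" → 7 new (w, k, o, v, z, h, i)
  "jtovwj" → prefix "j" already present; 5 new (t, o, v, w, j)
  "bpfuktau" → 8 new (b, p, f, u, k, t, a, u)
  "lfhpuye" → prefix "lfhpu" already present; 2 new (y, e)
  "jkcwqg" → prefix "jkcwqg" already present; 0 new (none)
  "vus" → 3 new (v, u, s)
  "lfhpuyeix" → prefix "lfhpuye" already present; 2 new (i, x)
  "jkcwze" → prefix "jkcw" already present; 2 new (z, e)
  "sugbemwmhx" → prefix "sugb" already present; 6 new (e, m, w, m, h, x)
Total nodes = 6 + 5 + 8 + 7 + 6 + 7 + 5 + 8 + 2 + 0 + 3 + 2 + 2 + 6 = 67

67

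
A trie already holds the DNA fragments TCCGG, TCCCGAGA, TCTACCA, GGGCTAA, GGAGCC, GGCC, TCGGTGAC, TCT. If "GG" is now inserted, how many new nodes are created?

"GG" is already a full path in the trie; only an end-marker is added.
No new nodes are needed: 0.

0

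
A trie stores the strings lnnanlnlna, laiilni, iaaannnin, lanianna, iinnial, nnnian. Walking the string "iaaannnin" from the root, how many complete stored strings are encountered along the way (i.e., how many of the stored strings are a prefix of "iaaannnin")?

Check each prefix of "iaaannnin" against the stored set — each match is an end-marker on the path.
Prefixes of the query that are stored words: "iaaannnin"
Count: 1

1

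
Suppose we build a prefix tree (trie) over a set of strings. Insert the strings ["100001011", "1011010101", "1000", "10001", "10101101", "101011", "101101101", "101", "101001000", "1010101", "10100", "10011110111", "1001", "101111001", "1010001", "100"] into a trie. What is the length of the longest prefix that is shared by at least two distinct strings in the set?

6

Equivalently: take the maximum, over all pairs, of their longest common prefix length.
e.g. "101011" and "10101101" share the prefix "101011" of length 6; no pair shares a longer one.
Longest shared-prefix length: 6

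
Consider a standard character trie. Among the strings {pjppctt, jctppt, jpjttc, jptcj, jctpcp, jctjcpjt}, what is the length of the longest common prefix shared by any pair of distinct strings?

Equivalently: take the maximum, over all pairs, of their longest common prefix length.
e.g. "jctpcp" and "jctppt" share the prefix "jctp" of length 4; no pair shares a longer one.
Longest shared-prefix length: 4

4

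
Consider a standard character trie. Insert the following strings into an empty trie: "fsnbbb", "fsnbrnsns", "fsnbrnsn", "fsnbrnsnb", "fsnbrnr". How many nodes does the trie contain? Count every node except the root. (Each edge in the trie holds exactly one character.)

Insert word by word; a character creates a node only if that edge doesn't already exist:
  "fsnbbb" → 6 new (f, s, n, b, b, b)
  "fsnbrnsns" → prefix "fsnb" already present; 5 new (r, n, s, n, s)
  "fsnbrnsn" → prefix "fsnbrnsn" already present; 0 new (none)
  "fsnbrnsnb" → prefix "fsnbrnsn" already present; 1 new (b)
  "fsnbrnr" → prefix "fsnbrn" already present; 1 new (r)
Total nodes = 6 + 5 + 0 + 1 + 1 = 13

13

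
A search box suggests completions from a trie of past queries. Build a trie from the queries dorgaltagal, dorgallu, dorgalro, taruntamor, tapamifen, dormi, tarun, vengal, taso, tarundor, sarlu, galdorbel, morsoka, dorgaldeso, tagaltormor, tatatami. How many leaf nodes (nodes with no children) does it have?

15

Leaves are exactly the stored words that no other stored word extends.
Those words: "dorgaldeso", "dorgallu", "dorgalro", "dorgaltagal", "dormi", "galdorbel", "morsoka", "sarlu", "tagaltormor", "tapamifen", "tarundor", "taruntamor", "taso", "tatatami", "vengal"
Leaf count: 15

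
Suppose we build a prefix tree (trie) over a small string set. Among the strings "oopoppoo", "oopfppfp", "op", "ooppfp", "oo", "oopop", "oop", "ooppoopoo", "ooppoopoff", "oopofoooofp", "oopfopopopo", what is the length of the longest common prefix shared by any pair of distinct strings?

Look for the deepest trie node that still has at least two words in its subtree.
"ooppoopoff" and "ooppoopoo" agree on "ooppoopo" (8 characters) before diverging; nothing deeper is shared.
Longest shared-prefix length: 8

8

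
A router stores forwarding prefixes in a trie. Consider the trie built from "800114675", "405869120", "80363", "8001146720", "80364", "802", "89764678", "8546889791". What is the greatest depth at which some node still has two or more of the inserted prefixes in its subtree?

8

Equivalently: take the maximum, over all pairs, of their longest common prefix length.
e.g. "8001146720" and "800114675" share the prefix "80011467" of length 8; no pair shares a longer one.
Longest shared-prefix length: 8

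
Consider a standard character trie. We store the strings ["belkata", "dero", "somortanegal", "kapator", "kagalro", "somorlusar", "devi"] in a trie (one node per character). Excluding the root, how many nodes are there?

42

For each word, the new-node count is its length minus the longest prefix already in the trie:
  "belkata" → 7 new (b, e, l, k, a, t, a)
  "dero" → 4 new (d, e, r, o)
  "somortanegal" → 12 new (s, o, m, o, r, t, a, n, e, g, a, l)
  "kapator" → 7 new (k, a, p, a, t, o, r)
  "kagalro" → prefix "ka" already present; 5 new (g, a, l, r, o)
  "somorlusar" → prefix "somor" already present; 5 new (l, u, s, a, r)
  "devi" → prefix "de" already present; 2 new (v, i)
Total nodes = 7 + 4 + 12 + 7 + 5 + 5 + 2 = 42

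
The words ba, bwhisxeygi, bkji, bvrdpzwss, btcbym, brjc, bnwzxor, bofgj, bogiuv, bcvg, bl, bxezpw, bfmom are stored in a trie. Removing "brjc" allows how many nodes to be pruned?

3

Walk "brjc" from the leaf back toward the root, removing each node that no remaining word uses.
The suffix "rjc" (3 nodes) is used only by "brjc"; the node for "b" still has the child "a", so pruning stops there.
Nodes removed: 3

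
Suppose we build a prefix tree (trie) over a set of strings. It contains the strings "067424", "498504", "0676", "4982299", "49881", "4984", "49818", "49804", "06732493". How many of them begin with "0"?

3

Walk to "0"; the words in its subtree are exactly those with that prefix.
Matches: "06732493", "067424", "0676"
Count: 3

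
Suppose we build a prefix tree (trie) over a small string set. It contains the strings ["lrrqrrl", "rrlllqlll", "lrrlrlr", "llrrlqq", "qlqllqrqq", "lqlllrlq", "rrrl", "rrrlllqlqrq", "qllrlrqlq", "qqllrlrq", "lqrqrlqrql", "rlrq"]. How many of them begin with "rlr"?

1

Filter for entries beginning with "rlr":
Matches: "rlrq"
Count: 1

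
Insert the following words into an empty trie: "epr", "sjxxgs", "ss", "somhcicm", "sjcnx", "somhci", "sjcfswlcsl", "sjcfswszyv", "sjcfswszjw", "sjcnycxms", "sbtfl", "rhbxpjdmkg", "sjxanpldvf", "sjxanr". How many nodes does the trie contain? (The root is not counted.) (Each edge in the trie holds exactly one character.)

Insert word by word; a character creates a node only if that edge doesn't already exist:
  "epr" → 3 new (e, p, r)
  "sjxxgs" → 6 new (s, j, x, x, g, s)
  "ss" → prefix "s" already present; 1 new (s)
  "somhcicm" → prefix "s" already present; 7 new (o, m, h, c, i, c, m)
  "sjcnx" → prefix "sj" already present; 3 new (c, n, x)
  "somhci" → prefix "somhci" already present; 0 new (none)
  "sjcfswlcsl" → prefix "sjc" already present; 7 new (f, s, w, l, c, s, l)
  "sjcfswszyv" → prefix "sjcfsw" already present; 4 new (s, z, y, v)
  "sjcfswszjw" → prefix "sjcfswsz" already present; 2 new (j, w)
  "sjcnycxms" → prefix "sjcn" already present; 5 new (y, c, x, m, s)
  "sbtfl" → prefix "s" already present; 4 new (b, t, f, l)
  "rhbxpjdmkg" → 10 new (r, h, b, x, p, j, d, m, k, g)
  "sjxanpldvf" → prefix "sjx" already present; 7 new (a, n, p, l, d, v, f)
  "sjxanr" → prefix "sjxan" already present; 1 new (r)
Total nodes = 3 + 6 + 1 + 7 + 3 + 0 + 7 + 4 + 2 + 5 + 4 + 10 + 7 + 1 = 60

60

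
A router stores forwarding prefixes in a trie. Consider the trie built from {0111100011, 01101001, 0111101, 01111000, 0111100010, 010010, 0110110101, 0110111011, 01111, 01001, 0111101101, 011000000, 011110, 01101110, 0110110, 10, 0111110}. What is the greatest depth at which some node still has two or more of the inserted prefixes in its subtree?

9

Look for the deepest trie node that still has at least two words in its subtree.
"0111100010" and "0111100011" agree on "011110001" (9 characters) before diverging; nothing deeper is shared.
Longest shared-prefix length: 9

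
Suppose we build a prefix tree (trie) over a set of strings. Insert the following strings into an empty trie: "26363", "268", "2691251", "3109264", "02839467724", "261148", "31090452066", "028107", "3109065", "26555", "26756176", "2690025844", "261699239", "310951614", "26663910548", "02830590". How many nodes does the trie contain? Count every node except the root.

85

Trace insertions, counting only characters that open a new branch:
  "26363" → 5 new (2, 6, 3, 6, 3)
  "268" → prefix "26" already present; 1 new (8)
  "2691251" → prefix "26" already present; 5 new (9, 1, 2, 5, 1)
  "3109264" → 7 new (3, 1, 0, 9, 2, 6, 4)
  "02839467724" → 11 new (0, 2, 8, 3, 9, 4, 6, 7, 7, 2, 4)
  "261148" → prefix "26" already present; 4 new (1, 1, 4, 8)
  "31090452066" → prefix "3109" already present; 7 new (0, 4, 5, 2, 0, 6, 6)
  "028107" → prefix "028" already present; 3 new (1, 0, 7)
  "3109065" → prefix "31090" already present; 2 new (6, 5)
  "26555" → prefix "26" already present; 3 new (5, 5, 5)
  "26756176" → prefix "26" already present; 6 new (7, 5, 6, 1, 7, 6)
  "2690025844" → prefix "269" already present; 7 new (0, 0, 2, 5, 8, 4, 4)
  "261699239" → prefix "261" already present; 6 new (6, 9, 9, 2, 3, 9)
  "310951614" → prefix "3109" already present; 5 new (5, 1, 6, 1, 4)
  "26663910548" → prefix "26" already present; 9 new (6, 6, 3, 9, 1, 0, 5, 4, 8)
  "02830590" → prefix "0283" already present; 4 new (0, 5, 9, 0)
Total nodes = 5 + 1 + 5 + 7 + 11 + 4 + 7 + 3 + 2 + 3 + 6 + 7 + 6 + 5 + 9 + 4 = 85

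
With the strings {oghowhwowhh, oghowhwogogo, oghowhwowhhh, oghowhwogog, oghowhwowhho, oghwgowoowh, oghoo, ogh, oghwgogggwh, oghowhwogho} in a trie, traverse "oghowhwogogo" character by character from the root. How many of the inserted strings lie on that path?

Traverse "oghowhwogogo" character by character; count nodes along the way that are marked as word ends.
Prefixes of the query that are stored words: "ogh", "oghowhwogog", "oghowhwogogo"
Count: 3

3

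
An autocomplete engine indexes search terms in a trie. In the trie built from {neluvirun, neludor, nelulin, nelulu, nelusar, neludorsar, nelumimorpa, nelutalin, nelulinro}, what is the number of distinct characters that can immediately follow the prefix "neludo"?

Follow the path "neludo" to its node, then look at its outgoing edges.
Distinct next characters after "neludo": r.
That node has 1 child edge.

1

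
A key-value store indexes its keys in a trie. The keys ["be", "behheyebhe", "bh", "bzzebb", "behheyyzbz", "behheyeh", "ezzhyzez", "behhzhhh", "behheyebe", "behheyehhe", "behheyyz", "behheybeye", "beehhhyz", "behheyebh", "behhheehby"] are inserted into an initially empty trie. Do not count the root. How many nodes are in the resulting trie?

Count nodes per top-level branch (shared prefixes stored once):
  'b'-branch (be, beehhhyz, behheybeye, behheyebe, behheyebh, behheyebhe, behheyeh, behheyehhe, behheyyz, behheyyzbz, behhheehby, behhzhhh, bh, bzzebb): 44 nodes
  'e'-branch (ezzhyzez): 8 nodes
Sum: 52

52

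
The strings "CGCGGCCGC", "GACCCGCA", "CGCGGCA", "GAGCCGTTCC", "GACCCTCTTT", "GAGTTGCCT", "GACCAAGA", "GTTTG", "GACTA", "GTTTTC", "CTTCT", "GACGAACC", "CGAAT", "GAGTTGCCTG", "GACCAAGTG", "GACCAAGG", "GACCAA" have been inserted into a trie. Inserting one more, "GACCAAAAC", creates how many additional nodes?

Walking "GACCAAAAC" from the root, the first 6 characters ("GACCAA") follow existing edges; "A" is the first miss.
So 9 − 6 = 3 new nodes.

3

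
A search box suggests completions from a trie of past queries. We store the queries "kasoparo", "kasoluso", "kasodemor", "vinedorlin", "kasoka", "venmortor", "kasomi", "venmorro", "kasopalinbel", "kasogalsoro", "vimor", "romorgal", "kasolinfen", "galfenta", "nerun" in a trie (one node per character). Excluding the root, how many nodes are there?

83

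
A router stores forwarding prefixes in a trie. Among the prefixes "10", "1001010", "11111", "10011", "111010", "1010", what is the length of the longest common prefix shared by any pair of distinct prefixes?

4

The deepest shared node is where two words last agree before diverging.
"1001010" and "10011" agree on "1001" (4 characters) before diverging; nothing deeper is shared.
Longest shared-prefix length: 4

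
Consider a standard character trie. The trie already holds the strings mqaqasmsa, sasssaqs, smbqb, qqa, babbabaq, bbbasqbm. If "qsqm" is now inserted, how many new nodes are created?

3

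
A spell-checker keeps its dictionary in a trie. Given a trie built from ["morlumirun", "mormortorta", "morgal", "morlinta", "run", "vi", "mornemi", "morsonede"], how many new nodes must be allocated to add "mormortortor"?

2

Walking "mormortortor" from the root, the first 10 characters ("mormortort") follow existing edges; "o" is the first miss.
So 12 − 10 = 2 new nodes.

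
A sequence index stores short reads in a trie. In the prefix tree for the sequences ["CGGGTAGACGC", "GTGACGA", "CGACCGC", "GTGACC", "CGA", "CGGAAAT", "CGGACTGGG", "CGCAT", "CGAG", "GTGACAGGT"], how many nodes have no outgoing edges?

9

A leaf is a node with no children — equivalently, the end of a word that is not a proper prefix of any other stored word.
Those words: "CGACCGC", "CGAG", "CGCAT", "CGGAAAT", "CGGACTGGG", "CGGGTAGACGC", "GTGACAGGT", "GTGACC", "GTGACGA"
Leaf count: 9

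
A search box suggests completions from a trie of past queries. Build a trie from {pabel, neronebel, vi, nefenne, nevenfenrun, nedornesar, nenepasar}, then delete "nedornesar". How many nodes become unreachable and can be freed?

8

A node on "nedornesar"'s path can go only if nothing else ends at it or branches off below it.
The suffix "dornesar" (8 nodes) is used only by "nedornesar"; the node for "ne" still has the child "r", so pruning stops there.
Nodes removed: 8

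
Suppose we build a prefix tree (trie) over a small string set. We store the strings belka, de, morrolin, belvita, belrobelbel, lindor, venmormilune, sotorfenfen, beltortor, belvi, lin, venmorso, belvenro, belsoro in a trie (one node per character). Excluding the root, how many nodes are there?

72

Count nodes per top-level branch (shared prefixes stored once):
  'b'-branch (belka, belrobelbel, belsoro, beltortor, belvenro, belvi, belvita): 31 nodes
  'd'-branch (de): 2 nodes
  'l'-branch (lin, lindor): 6 nodes
  'm'-branch (morrolin): 8 nodes
  's'-branch (sotorfenfen): 11 nodes
  'v'-branch (venmormilune, venmorso): 14 nodes
Sum: 72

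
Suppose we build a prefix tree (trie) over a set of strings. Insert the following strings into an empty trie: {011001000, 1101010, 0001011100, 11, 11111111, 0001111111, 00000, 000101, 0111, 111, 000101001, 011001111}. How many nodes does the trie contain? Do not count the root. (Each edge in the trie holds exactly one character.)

Insert word by word; a character creates a node only if that edge doesn't already exist:
  "011001000" → 9 new (0, 1, 1, 0, 0, 1, 0, 0, 0)
  "1101010" → 7 new (1, 1, 0, 1, 0, 1, 0)
  "0001011100" → prefix "0" already present; 9 new (0, 0, 1, 0, 1, 1, 1, 0, 0)
  "11" → prefix "11" already present; 0 new (none)
  "11111111" → prefix "11" already present; 6 new (1, 1, 1, 1, 1, 1)
  "0001111111" → prefix "0001" already present; 6 new (1, 1, 1, 1, 1, 1)
  "00000" → prefix "000" already present; 2 new (0, 0)
  "000101" → prefix "000101" already present; 0 new (none)
  "0111" → prefix "011" already present; 1 new (1)
  "111" → prefix "111" already present; 0 new (none)
  "000101001" → prefix "000101" already present; 3 new (0, 0, 1)
  "011001111" → prefix "011001" already present; 3 new (1, 1, 1)
Total nodes = 9 + 7 + 9 + 0 + 6 + 6 + 2 + 0 + 1 + 0 + 3 + 3 = 46

46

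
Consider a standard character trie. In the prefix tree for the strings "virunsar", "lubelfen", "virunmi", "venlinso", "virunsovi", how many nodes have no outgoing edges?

5

A leaf is a node with no children — equivalently, the end of a word that is not a proper prefix of any other stored word.
Those words: "lubelfen", "venlinso", "virunmi", "virunsar", "virunsovi"
Leaf count: 5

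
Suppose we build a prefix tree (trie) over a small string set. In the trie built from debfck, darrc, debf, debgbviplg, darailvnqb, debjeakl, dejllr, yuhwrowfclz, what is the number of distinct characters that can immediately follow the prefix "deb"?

Follow the path "deb" to its node, then look at its outgoing edges.
Distinct next characters after "deb": f, g, j.
That node has 3 child edges.

3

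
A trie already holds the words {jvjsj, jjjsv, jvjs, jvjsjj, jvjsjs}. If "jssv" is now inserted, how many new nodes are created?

"j" is already a path in the trie; the remaining "ssv" must be added.
New nodes needed: |"jssv"| − 1 = 4 − 1 = 3.

3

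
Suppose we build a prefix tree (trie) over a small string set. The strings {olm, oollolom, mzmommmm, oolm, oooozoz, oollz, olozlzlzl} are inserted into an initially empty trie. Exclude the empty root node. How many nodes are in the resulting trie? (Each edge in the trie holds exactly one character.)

For each word, the new-node count is its length minus the longest prefix already in the trie:
  "olm" → 3 new (o, l, m)
  "oollolom" → prefix "o" already present; 7 new (o, l, l, o, l, o, m)
  "mzmommmm" → 8 new (m, z, m, o, m, m, m, m)
  "oolm" → prefix "ool" already present; 1 new (m)
  "oooozoz" → prefix "oo" already present; 5 new (o, o, z, o, z)
  "oollz" → prefix "ooll" already present; 1 new (z)
  "olozlzlzl" → prefix "ol" already present; 7 new (o, z, l, z, l, z, l)
Total nodes = 3 + 7 + 8 + 1 + 5 + 1 + 7 = 32

32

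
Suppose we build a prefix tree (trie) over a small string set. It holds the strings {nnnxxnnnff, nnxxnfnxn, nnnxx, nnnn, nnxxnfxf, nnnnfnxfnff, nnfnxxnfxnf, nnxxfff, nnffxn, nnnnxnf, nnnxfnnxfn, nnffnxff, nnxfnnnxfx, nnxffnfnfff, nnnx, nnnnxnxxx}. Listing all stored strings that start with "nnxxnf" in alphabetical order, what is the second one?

nnxxnfxf

Filter for "nnxxnf…" and sort: "nnxxnfnxn", "nnxxnfxf"
Position 2: nnxxnfxf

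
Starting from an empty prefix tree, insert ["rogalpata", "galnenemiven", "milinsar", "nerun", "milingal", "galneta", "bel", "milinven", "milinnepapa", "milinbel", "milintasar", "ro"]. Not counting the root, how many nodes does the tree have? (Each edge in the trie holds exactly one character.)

Count nodes per top-level branch (shared prefixes stored once):
  'b'-branch (bel): 3 nodes
  'g'-branch (galnenemiven, galneta): 14 nodes
  'm'-branch (milinbel, milingal, milinnepapa, milinsar, milintasar, milinven): 28 nodes
  'n'-branch (nerun): 5 nodes
  'r'-branch (ro, rogalpata): 9 nodes
Sum: 59

59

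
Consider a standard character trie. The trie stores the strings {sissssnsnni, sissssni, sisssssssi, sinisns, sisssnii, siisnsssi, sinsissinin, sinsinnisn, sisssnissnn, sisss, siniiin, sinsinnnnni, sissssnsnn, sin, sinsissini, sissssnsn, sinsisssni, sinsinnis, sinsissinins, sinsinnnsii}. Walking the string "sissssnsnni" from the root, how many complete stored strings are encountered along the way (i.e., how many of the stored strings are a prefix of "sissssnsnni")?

4

Check each prefix of "sissssnsnni" against the stored set — each match is an end-marker on the path.
Prefixes of the query that are stored words: "sisss", "sissssnsn", "sissssnsnn", "sissssnsnni"
Count: 4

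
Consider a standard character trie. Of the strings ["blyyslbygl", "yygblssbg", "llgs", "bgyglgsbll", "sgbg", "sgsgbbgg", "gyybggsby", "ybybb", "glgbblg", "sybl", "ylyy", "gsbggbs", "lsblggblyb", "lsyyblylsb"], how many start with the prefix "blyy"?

1

Filter for entries beginning with "blyy":
Words under "blyy": blyyslbygl
Count: 1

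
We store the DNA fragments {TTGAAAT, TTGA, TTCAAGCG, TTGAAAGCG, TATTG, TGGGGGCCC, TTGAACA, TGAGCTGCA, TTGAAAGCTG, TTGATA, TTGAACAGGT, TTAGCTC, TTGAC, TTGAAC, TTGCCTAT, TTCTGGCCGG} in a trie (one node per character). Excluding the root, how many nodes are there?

62

Count nodes per top-level branch (shared prefixes stored once):
  'T'-branch (TATTG, TGAGCTGCA, TGGGGGCCC, TTAGCTC, TTCAAGCG, TTCTGGCCGG, TTGA, TTGAAAGCG, TTGAAAGCTG, TTGAAAT, TTGAAC, TTGAACA, TTGAACAGGT, TTGAC, TTGATA, TTGCCTAT): 62 nodes
Sum: 62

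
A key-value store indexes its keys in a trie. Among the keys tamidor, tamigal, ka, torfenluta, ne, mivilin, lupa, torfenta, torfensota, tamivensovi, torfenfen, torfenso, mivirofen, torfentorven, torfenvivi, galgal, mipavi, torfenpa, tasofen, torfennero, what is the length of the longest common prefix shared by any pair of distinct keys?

Equivalently: take the maximum, over all pairs, of their longest common prefix length.
"torfenso" and "torfensota" agree on "torfenso" (8 characters) before diverging; nothing deeper is shared.
Longest shared-prefix length: 8

8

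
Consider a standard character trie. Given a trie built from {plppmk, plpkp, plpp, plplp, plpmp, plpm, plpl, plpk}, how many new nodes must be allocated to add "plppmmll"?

3

"plppm" is already a path in the trie; the remaining "mll" must be added.
New nodes needed: |"plppmmll"| − 5 = 8 − 5 = 3.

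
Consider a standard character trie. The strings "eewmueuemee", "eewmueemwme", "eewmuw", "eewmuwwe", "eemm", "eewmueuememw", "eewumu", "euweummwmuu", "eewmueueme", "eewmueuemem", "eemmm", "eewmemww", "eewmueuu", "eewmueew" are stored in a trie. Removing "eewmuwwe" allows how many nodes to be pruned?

2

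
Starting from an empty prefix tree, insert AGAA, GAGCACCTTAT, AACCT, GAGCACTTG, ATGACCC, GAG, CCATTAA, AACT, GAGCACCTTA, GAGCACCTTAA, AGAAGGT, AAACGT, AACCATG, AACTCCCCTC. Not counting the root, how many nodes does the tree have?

Insert word by word; a character creates a node only if that edge doesn't already exist:
  "AGAA" → 4 new (A, G, A, A)
  "GAGCACCTTAT" → 11 new (G, A, G, C, A, C, C, T, T, A, T)
  "AACCT" → prefix "A" already present; 4 new (A, C, C, T)
  "GAGCACTTG" → prefix "GAGCAC" already present; 3 new (T, T, G)
  "ATGACCC" → prefix "A" already present; 6 new (T, G, A, C, C, C)
  "GAG" → prefix "GAG" already present; 0 new (none)
  "CCATTAA" → 7 new (C, C, A, T, T, A, A)
  "AACT" → prefix "AAC" already present; 1 new (T)
  "GAGCACCTTA" → prefix "GAGCACCTTA" already present; 0 new (none)
  "GAGCACCTTAA" → prefix "GAGCACCTTA" already present; 1 new (A)
  "AGAAGGT" → prefix "AGAA" already present; 3 new (G, G, T)
  "AAACGT" → prefix "AA" already present; 4 new (A, C, G, T)
  "AACCATG" → prefix "AACC" already present; 3 new (A, T, G)
  "AACTCCCCTC" → prefix "AACT" already present; 6 new (C, C, C, C, T, C)
Total nodes = 4 + 11 + 4 + 3 + 6 + 0 + 7 + 1 + 0 + 1 + 3 + 4 + 3 + 6 = 53

53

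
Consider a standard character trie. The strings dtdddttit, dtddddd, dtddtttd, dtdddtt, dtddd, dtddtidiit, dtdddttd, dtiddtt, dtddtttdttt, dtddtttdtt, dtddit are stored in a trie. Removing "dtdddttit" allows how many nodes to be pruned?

Walk "dtdddttit" from the leaf back toward the root, removing each node that no remaining word uses.
The suffix "it" (2 nodes) is used only by "dtdddttit"; the node for "dtdddtt" still has the child "d", so pruning stops there.
Nodes removed: 2

2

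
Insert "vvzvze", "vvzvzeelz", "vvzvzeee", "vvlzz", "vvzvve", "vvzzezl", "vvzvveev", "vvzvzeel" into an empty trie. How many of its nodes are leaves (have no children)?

5

A leaf is a node with no children — equivalently, the end of a word that is not a proper prefix of any other stored word.
Those words: "vvlzz", "vvzvveev", "vvzvzeee", "vvzvzeelz", "vvzzezl"
Leaf count: 5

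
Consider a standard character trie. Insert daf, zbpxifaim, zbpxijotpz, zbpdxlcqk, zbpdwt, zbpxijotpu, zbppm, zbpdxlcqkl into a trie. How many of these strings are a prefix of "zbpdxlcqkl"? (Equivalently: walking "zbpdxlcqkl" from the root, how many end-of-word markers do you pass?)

2

Check each prefix of "zbpdxlcqkl" against the stored set — each match is an end-marker on the path.
Prefixes of the query that are stored words: "zbpdxlcqk", "zbpdxlcqkl"
Count: 2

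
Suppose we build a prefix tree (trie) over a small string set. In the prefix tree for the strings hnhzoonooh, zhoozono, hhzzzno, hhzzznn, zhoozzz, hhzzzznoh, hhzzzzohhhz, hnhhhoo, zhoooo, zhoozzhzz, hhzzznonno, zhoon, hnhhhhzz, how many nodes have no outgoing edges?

Leaves are exactly the stored words that no other stored word extends.
Those words: "hhzzznn", "hhzzznonno", "hhzzzznoh", "hhzzzzohhhz", "hnhhhhzz", "hnhhhoo", "hnhzoonooh", "zhoon", "zhoooo", "zhoozono", "zhoozzhzz", "zhoozzz"
Leaf count: 12

12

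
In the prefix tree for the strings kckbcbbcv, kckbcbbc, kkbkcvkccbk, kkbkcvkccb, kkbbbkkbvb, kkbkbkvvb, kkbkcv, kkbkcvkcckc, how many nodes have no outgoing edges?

Leaves are exactly the stored words that no other stored word extends.
Those words: "kckbcbbcv", "kkbbbkkbvb", "kkbkbkvvb", "kkbkcvkccbk", "kkbkcvkcckc"
Leaf count: 5

5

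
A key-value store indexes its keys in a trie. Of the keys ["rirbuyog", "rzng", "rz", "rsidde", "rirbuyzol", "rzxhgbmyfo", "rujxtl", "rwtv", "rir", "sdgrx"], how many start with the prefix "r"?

9

Filter for entries beginning with "r":
Words under "r": rir, rirbuyog, rirbuyzol, rsidde, rujxtl, rwtv, rz, rzng, rzxhgbmyfo
Count: 9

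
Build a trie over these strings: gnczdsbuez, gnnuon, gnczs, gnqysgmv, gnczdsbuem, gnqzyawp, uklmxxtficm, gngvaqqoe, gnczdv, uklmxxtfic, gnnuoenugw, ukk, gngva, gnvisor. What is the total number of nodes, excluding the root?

57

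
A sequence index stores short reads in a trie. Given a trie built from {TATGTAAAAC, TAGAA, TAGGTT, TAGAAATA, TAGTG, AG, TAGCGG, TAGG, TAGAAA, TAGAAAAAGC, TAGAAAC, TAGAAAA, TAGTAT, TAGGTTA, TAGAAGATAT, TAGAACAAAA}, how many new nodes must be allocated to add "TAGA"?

0

"TAGA" is already a full path in the trie; only an end-marker is added.
No new nodes are needed: 0.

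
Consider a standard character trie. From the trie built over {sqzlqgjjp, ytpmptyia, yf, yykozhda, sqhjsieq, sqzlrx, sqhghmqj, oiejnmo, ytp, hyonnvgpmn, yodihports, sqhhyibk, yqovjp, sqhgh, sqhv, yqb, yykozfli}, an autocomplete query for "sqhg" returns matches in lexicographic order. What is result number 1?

DFS of the "sqhg" subtree visits, in order: "sqhgh", "sqhghmqj"
The 1st is sqhgh.

sqhgh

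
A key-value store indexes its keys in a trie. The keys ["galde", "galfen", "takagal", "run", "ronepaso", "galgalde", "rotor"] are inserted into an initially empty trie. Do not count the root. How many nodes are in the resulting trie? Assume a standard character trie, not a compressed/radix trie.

33

Trie structure (* marks end of a word):
(root)
├─ g
│  └─ a
│     └─ l
│        ├─ d
│        │  └─ e *
│        ├─ f
│        │  └─ e
│        │     └─ n *
│        └─ g
│           └─ a
│              └─ l
│                 └─ d
│                    └─ e *
├─ r
│  ├─ o
│  │  ├─ n
│  │  │  └─ e
│  │  │     └─ p
│  │  │        └─ a
│  │  │           └─ s
│  │  │              └─ o *
│  │  └─ t
│  │     └─ o
│  │        └─ r *
│  └─ u
│     └─ n *
└─ t
   └─ a
      └─ k
         └─ a
            └─ g
               └─ a
                  └─ l *
Counting every labelled node above: 33.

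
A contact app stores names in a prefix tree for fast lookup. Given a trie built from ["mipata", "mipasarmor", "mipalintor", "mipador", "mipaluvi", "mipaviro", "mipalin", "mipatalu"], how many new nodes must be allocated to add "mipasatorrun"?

6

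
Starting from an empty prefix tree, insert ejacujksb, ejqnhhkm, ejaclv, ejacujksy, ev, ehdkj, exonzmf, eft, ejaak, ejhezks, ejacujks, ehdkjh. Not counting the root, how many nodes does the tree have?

39

For each word, the new-node count is its length minus the longest prefix already in the trie:
  "ejacujksb" → 9 new (e, j, a, c, u, j, k, s, b)
  "ejqnhhkm" → prefix "ej" already present; 6 new (q, n, h, h, k, m)
  "ejaclv" → prefix "ejac" already present; 2 new (l, v)
  "ejacujksy" → prefix "ejacujks" already present; 1 new (y)
  "ev" → prefix "e" already present; 1 new (v)
  "ehdkj" → prefix "e" already present; 4 new (h, d, k, j)
  "exonzmf" → prefix "e" already present; 6 new (x, o, n, z, m, f)
  "eft" → prefix "e" already present; 2 new (f, t)
  "ejaak" → prefix "eja" already present; 2 new (a, k)
  "ejhezks" → prefix "ej" already present; 5 new (h, e, z, k, s)
  "ejacujks" → prefix "ejacujks" already present; 0 new (none)
  "ehdkjh" → prefix "ehdkj" already present; 1 new (h)
Total nodes = 9 + 6 + 2 + 1 + 1 + 4 + 6 + 2 + 2 + 5 + 0 + 1 = 39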